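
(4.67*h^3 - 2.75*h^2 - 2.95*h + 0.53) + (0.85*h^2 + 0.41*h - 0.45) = 4.67*h^3 - 1.9*h^2 - 2.54*h + 0.08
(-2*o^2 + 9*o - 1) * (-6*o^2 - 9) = 12*o^4 - 54*o^3 + 24*o^2 - 81*o + 9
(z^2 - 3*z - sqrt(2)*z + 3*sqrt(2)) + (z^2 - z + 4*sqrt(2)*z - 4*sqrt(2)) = 2*z^2 - 4*z + 3*sqrt(2)*z - sqrt(2)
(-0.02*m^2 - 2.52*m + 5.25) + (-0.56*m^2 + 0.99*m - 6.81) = -0.58*m^2 - 1.53*m - 1.56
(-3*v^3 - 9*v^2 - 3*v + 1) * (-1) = 3*v^3 + 9*v^2 + 3*v - 1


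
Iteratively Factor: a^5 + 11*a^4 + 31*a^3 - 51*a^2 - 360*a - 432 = (a + 3)*(a^4 + 8*a^3 + 7*a^2 - 72*a - 144) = (a + 3)^2*(a^3 + 5*a^2 - 8*a - 48) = (a - 3)*(a + 3)^2*(a^2 + 8*a + 16) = (a - 3)*(a + 3)^2*(a + 4)*(a + 4)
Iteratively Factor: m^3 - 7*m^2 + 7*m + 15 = (m - 5)*(m^2 - 2*m - 3) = (m - 5)*(m - 3)*(m + 1)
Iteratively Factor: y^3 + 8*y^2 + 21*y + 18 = (y + 3)*(y^2 + 5*y + 6) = (y + 2)*(y + 3)*(y + 3)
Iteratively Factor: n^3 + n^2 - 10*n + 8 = (n - 2)*(n^2 + 3*n - 4) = (n - 2)*(n - 1)*(n + 4)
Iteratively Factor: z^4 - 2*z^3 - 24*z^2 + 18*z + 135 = (z - 5)*(z^3 + 3*z^2 - 9*z - 27) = (z - 5)*(z + 3)*(z^2 - 9) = (z - 5)*(z - 3)*(z + 3)*(z + 3)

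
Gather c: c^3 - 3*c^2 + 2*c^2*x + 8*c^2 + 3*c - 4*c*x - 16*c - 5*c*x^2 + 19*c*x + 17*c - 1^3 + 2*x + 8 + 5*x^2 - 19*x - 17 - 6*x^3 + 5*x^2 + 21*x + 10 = c^3 + c^2*(2*x + 5) + c*(-5*x^2 + 15*x + 4) - 6*x^3 + 10*x^2 + 4*x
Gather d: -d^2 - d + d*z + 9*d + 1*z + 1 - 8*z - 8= -d^2 + d*(z + 8) - 7*z - 7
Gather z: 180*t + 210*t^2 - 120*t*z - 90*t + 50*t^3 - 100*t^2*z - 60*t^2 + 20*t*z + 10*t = 50*t^3 + 150*t^2 + 100*t + z*(-100*t^2 - 100*t)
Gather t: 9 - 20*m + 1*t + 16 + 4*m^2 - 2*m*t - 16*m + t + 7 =4*m^2 - 36*m + t*(2 - 2*m) + 32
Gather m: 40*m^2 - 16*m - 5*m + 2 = 40*m^2 - 21*m + 2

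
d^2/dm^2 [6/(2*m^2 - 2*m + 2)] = 6*(-m^2 + m + (2*m - 1)^2 - 1)/(m^2 - m + 1)^3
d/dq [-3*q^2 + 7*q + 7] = 7 - 6*q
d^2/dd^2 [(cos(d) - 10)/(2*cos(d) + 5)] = 25*(-5*cos(d) + cos(2*d) - 3)/(2*cos(d) + 5)^3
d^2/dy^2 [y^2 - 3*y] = 2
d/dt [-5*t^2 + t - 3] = 1 - 10*t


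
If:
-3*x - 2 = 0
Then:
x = -2/3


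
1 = 1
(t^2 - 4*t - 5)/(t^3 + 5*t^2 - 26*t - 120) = (t + 1)/(t^2 + 10*t + 24)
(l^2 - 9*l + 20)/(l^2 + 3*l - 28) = (l - 5)/(l + 7)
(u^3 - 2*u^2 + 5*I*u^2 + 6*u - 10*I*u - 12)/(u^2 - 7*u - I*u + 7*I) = (u^2 + u*(-2 + 6*I) - 12*I)/(u - 7)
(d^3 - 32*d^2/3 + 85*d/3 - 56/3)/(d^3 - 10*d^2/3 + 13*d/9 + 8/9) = 3*(d - 7)/(3*d + 1)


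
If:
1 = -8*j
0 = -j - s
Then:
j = -1/8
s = 1/8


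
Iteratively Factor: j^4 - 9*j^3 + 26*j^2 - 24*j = (j - 4)*(j^3 - 5*j^2 + 6*j) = j*(j - 4)*(j^2 - 5*j + 6) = j*(j - 4)*(j - 2)*(j - 3)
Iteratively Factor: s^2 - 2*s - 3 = (s - 3)*(s + 1)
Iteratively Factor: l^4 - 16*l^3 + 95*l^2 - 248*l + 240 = (l - 3)*(l^3 - 13*l^2 + 56*l - 80) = (l - 4)*(l - 3)*(l^2 - 9*l + 20) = (l - 5)*(l - 4)*(l - 3)*(l - 4)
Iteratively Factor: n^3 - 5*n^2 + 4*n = (n - 1)*(n^2 - 4*n) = n*(n - 1)*(n - 4)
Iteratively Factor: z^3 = (z)*(z^2) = z^2*(z)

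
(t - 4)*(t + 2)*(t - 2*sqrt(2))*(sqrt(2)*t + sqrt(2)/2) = sqrt(2)*t^4 - 4*t^3 - 3*sqrt(2)*t^3/2 - 9*sqrt(2)*t^2 + 6*t^2 - 4*sqrt(2)*t + 36*t + 16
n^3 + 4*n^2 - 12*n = n*(n - 2)*(n + 6)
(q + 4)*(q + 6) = q^2 + 10*q + 24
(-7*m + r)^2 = 49*m^2 - 14*m*r + r^2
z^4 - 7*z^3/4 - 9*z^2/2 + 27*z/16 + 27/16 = (z - 3)*(z - 3/4)*(z + 1/2)*(z + 3/2)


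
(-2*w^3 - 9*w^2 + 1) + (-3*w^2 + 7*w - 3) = -2*w^3 - 12*w^2 + 7*w - 2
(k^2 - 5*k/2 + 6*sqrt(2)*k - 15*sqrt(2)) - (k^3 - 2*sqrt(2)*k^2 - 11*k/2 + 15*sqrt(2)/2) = -k^3 + k^2 + 2*sqrt(2)*k^2 + 3*k + 6*sqrt(2)*k - 45*sqrt(2)/2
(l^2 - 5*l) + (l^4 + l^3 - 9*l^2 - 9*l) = l^4 + l^3 - 8*l^2 - 14*l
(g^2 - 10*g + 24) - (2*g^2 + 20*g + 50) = -g^2 - 30*g - 26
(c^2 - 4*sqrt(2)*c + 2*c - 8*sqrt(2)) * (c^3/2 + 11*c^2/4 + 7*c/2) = c^5/2 - 2*sqrt(2)*c^4 + 15*c^4/4 - 15*sqrt(2)*c^3 + 9*c^3 - 36*sqrt(2)*c^2 + 7*c^2 - 28*sqrt(2)*c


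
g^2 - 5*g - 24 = (g - 8)*(g + 3)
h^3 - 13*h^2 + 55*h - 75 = (h - 5)^2*(h - 3)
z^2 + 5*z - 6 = (z - 1)*(z + 6)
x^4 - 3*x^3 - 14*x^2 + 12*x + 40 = (x - 5)*(x - 2)*(x + 2)^2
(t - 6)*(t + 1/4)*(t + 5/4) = t^3 - 9*t^2/2 - 139*t/16 - 15/8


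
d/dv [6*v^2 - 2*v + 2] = 12*v - 2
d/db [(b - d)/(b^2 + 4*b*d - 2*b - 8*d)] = (b^2 + 4*b*d - 2*b - 8*d - 2*(b - d)*(b + 2*d - 1))/(b^2 + 4*b*d - 2*b - 8*d)^2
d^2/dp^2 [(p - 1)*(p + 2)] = 2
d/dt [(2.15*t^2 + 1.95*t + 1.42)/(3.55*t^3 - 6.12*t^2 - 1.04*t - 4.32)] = (-7.6325*t^4 - 13.845*t^3 - 5.425*t^2 - 1.1952*t - 6.9472)/(12.6025*t^6 - 43.452*t^5 + 30.0704*t^4 - 17.9424*t^3 + 53.9584*t^2 + 8.9856*t + 18.6624)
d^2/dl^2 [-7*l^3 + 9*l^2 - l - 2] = 18 - 42*l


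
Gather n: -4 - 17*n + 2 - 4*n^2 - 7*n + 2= -4*n^2 - 24*n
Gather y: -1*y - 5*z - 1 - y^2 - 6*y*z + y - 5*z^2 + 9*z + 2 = -y^2 - 6*y*z - 5*z^2 + 4*z + 1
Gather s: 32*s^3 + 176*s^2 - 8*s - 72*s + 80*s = 32*s^3 + 176*s^2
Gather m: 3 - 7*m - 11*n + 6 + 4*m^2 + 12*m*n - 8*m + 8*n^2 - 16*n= 4*m^2 + m*(12*n - 15) + 8*n^2 - 27*n + 9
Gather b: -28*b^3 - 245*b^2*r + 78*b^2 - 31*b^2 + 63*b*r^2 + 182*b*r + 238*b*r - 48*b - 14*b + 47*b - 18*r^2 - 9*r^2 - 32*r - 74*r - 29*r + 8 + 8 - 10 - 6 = -28*b^3 + b^2*(47 - 245*r) + b*(63*r^2 + 420*r - 15) - 27*r^2 - 135*r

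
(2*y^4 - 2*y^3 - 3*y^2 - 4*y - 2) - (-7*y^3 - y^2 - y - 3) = 2*y^4 + 5*y^3 - 2*y^2 - 3*y + 1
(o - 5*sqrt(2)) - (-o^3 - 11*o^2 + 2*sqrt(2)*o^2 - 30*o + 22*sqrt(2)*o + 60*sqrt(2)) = o^3 - 2*sqrt(2)*o^2 + 11*o^2 - 22*sqrt(2)*o + 31*o - 65*sqrt(2)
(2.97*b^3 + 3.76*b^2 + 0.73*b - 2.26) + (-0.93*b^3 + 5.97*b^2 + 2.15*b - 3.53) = 2.04*b^3 + 9.73*b^2 + 2.88*b - 5.79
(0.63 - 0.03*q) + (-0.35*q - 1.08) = -0.38*q - 0.45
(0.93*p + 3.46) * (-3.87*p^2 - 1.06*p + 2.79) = -3.5991*p^3 - 14.376*p^2 - 1.0729*p + 9.6534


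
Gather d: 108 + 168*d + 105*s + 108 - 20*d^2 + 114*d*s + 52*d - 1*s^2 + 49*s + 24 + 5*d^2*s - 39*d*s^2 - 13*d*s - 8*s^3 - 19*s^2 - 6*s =d^2*(5*s - 20) + d*(-39*s^2 + 101*s + 220) - 8*s^3 - 20*s^2 + 148*s + 240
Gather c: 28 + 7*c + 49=7*c + 77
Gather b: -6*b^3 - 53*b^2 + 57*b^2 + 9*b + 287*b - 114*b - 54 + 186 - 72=-6*b^3 + 4*b^2 + 182*b + 60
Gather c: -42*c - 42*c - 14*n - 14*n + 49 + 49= -84*c - 28*n + 98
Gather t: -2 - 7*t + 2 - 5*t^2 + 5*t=-5*t^2 - 2*t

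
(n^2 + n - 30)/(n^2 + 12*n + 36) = (n - 5)/(n + 6)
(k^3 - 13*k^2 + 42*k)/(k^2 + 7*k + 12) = k*(k^2 - 13*k + 42)/(k^2 + 7*k + 12)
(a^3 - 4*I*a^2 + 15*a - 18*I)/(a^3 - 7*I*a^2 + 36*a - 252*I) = (a^2 + 2*I*a + 3)/(a^2 - I*a + 42)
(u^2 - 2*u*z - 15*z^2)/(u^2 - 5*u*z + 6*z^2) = (u^2 - 2*u*z - 15*z^2)/(u^2 - 5*u*z + 6*z^2)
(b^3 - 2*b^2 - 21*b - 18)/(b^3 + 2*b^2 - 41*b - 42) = (b + 3)/(b + 7)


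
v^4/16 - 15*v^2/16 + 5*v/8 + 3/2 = (v/4 + 1/4)*(v/4 + 1)*(v - 3)*(v - 2)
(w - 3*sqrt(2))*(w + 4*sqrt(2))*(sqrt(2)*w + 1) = sqrt(2)*w^3 + 3*w^2 - 23*sqrt(2)*w - 24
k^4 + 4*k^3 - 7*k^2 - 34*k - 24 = (k - 3)*(k + 1)*(k + 2)*(k + 4)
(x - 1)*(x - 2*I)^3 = x^4 - x^3 - 6*I*x^3 - 12*x^2 + 6*I*x^2 + 12*x + 8*I*x - 8*I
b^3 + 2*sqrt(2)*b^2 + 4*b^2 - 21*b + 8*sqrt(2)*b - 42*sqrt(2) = (b - 3)*(b + 7)*(b + 2*sqrt(2))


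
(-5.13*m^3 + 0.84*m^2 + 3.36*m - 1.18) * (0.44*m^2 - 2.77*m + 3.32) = -2.2572*m^5 + 14.5797*m^4 - 17.88*m^3 - 7.0376*m^2 + 14.4238*m - 3.9176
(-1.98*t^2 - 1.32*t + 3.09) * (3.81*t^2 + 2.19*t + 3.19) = -7.5438*t^4 - 9.3654*t^3 + 2.5659*t^2 + 2.5563*t + 9.8571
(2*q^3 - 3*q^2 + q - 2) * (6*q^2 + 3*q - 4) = 12*q^5 - 12*q^4 - 11*q^3 + 3*q^2 - 10*q + 8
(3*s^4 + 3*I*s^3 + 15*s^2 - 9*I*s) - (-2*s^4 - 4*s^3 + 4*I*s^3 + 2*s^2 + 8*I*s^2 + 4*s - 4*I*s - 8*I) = 5*s^4 + 4*s^3 - I*s^3 + 13*s^2 - 8*I*s^2 - 4*s - 5*I*s + 8*I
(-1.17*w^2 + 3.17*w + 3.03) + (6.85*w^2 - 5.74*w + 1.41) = 5.68*w^2 - 2.57*w + 4.44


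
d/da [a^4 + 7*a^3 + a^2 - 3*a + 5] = 4*a^3 + 21*a^2 + 2*a - 3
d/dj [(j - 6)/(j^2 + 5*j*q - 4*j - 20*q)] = (j^2 + 5*j*q - 4*j - 20*q - (j - 6)*(2*j + 5*q - 4))/(j^2 + 5*j*q - 4*j - 20*q)^2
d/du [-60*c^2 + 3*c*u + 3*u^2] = 3*c + 6*u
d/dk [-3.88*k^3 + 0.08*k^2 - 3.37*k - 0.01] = -11.64*k^2 + 0.16*k - 3.37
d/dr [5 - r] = -1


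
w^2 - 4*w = w*(w - 4)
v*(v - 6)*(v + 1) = v^3 - 5*v^2 - 6*v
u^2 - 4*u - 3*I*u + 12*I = (u - 4)*(u - 3*I)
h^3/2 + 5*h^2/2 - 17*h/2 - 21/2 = (h/2 + 1/2)*(h - 3)*(h + 7)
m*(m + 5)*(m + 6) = m^3 + 11*m^2 + 30*m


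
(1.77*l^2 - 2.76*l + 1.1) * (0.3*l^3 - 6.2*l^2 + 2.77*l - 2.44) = 0.531*l^5 - 11.802*l^4 + 22.3449*l^3 - 18.784*l^2 + 9.7814*l - 2.684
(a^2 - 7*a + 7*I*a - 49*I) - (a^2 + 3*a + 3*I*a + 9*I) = -10*a + 4*I*a - 58*I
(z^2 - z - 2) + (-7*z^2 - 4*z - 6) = -6*z^2 - 5*z - 8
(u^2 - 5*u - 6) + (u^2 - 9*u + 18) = 2*u^2 - 14*u + 12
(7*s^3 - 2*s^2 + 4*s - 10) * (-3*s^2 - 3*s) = -21*s^5 - 15*s^4 - 6*s^3 + 18*s^2 + 30*s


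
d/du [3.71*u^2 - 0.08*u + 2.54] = 7.42*u - 0.08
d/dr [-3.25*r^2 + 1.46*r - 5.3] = 1.46 - 6.5*r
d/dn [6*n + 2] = 6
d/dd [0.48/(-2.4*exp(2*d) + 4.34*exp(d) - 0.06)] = (2.304*exp(d) - 2.0832)*exp(d)/(2.4*exp(2*d) - 4.34*exp(d) + 0.06)^2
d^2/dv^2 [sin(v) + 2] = -sin(v)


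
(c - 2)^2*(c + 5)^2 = c^4 + 6*c^3 - 11*c^2 - 60*c + 100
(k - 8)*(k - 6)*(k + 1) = k^3 - 13*k^2 + 34*k + 48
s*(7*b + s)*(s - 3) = 7*b*s^2 - 21*b*s + s^3 - 3*s^2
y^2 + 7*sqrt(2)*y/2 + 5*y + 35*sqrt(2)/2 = (y + 5)*(y + 7*sqrt(2)/2)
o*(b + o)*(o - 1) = b*o^2 - b*o + o^3 - o^2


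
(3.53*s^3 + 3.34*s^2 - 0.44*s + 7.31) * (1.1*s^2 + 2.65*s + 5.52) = 3.883*s^5 + 13.0285*s^4 + 27.8526*s^3 + 25.3118*s^2 + 16.9427*s + 40.3512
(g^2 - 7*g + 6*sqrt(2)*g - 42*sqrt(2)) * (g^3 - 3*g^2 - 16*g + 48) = g^5 - 10*g^4 + 6*sqrt(2)*g^4 - 60*sqrt(2)*g^3 + 5*g^3 + 30*sqrt(2)*g^2 + 160*g^2 - 336*g + 960*sqrt(2)*g - 2016*sqrt(2)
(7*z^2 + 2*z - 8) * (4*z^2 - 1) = 28*z^4 + 8*z^3 - 39*z^2 - 2*z + 8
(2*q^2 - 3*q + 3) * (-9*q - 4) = -18*q^3 + 19*q^2 - 15*q - 12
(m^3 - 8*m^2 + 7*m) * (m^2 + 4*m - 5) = m^5 - 4*m^4 - 30*m^3 + 68*m^2 - 35*m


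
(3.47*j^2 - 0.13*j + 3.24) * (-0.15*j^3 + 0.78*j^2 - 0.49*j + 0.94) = -0.5205*j^5 + 2.7261*j^4 - 2.2877*j^3 + 5.8527*j^2 - 1.7098*j + 3.0456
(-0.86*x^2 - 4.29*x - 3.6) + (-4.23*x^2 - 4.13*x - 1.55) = -5.09*x^2 - 8.42*x - 5.15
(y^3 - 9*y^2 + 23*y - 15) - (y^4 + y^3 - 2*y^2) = -y^4 - 7*y^2 + 23*y - 15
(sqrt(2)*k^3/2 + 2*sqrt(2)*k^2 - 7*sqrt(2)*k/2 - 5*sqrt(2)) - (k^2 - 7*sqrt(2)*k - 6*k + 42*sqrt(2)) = sqrt(2)*k^3/2 - k^2 + 2*sqrt(2)*k^2 + 7*sqrt(2)*k/2 + 6*k - 47*sqrt(2)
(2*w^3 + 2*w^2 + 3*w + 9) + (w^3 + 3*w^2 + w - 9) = 3*w^3 + 5*w^2 + 4*w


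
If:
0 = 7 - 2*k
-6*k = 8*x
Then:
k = 7/2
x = -21/8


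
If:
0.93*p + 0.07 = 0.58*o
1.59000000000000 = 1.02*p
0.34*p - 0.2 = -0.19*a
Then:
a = -1.74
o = 2.62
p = 1.56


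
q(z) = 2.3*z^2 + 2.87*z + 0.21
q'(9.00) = 44.27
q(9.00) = 212.34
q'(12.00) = 58.07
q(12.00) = 365.85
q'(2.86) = 16.03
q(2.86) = 27.23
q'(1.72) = 10.78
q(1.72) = 11.95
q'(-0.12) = 2.32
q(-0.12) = -0.10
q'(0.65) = 5.86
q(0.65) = 3.05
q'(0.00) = 2.87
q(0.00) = 0.21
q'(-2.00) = -6.33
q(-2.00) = 3.67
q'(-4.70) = -18.75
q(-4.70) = 37.53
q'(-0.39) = 1.08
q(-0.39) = -0.56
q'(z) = 4.6*z + 2.87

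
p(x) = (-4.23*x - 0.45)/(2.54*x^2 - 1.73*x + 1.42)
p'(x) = (1.73 - 5.08*x)*(-4.23*x - 0.45)/(2.54*x^2 - 1.73*x + 1.42)^2 - 4.23/(2.54*x^2 - 1.73*x + 1.42)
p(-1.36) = 0.63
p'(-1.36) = 0.14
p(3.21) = -0.64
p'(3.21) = 0.23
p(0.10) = -0.69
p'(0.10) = -3.98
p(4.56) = -0.43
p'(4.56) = 0.11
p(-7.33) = 0.20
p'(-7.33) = 0.02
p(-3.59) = 0.37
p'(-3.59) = 0.08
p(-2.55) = 0.46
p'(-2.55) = 0.11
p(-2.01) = 0.53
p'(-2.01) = 0.14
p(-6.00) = 0.24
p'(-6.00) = 0.03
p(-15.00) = 0.11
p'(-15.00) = 0.01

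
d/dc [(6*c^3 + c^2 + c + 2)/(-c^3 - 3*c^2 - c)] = (-17*c^4 - 10*c^3 + 8*c^2 + 12*c + 2)/(c^2*(c^4 + 6*c^3 + 11*c^2 + 6*c + 1))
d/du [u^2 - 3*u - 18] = 2*u - 3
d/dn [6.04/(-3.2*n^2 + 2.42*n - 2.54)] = (38.656*n - 14.6168)/(3.2*n^2 - 2.42*n + 2.54)^2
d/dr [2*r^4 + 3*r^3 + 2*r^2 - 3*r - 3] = 8*r^3 + 9*r^2 + 4*r - 3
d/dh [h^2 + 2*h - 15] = 2*h + 2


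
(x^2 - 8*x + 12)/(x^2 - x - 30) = (x - 2)/(x + 5)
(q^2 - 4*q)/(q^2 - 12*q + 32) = q/(q - 8)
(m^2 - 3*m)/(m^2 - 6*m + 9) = m/(m - 3)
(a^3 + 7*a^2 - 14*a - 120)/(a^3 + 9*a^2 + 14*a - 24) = (a^2 + a - 20)/(a^2 + 3*a - 4)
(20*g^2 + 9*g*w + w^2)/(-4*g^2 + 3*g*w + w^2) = (5*g + w)/(-g + w)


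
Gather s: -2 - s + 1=-s - 1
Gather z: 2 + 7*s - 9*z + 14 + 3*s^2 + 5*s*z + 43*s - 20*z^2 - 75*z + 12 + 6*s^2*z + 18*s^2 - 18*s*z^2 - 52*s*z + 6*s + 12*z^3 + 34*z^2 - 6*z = 21*s^2 + 56*s + 12*z^3 + z^2*(14 - 18*s) + z*(6*s^2 - 47*s - 90) + 28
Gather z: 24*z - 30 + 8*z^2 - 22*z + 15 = 8*z^2 + 2*z - 15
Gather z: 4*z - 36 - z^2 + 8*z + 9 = -z^2 + 12*z - 27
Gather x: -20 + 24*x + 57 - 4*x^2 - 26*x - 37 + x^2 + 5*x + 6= -3*x^2 + 3*x + 6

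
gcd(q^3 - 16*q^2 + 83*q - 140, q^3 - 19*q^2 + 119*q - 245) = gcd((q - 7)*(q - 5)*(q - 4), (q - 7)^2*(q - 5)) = q^2 - 12*q + 35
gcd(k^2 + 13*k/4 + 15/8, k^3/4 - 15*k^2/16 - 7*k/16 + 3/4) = 1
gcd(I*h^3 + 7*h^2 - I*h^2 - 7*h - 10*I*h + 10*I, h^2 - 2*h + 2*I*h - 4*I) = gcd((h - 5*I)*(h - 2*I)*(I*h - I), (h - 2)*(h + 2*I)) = 1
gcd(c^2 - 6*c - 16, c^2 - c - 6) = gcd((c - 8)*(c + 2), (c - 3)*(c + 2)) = c + 2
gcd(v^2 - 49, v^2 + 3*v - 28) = v + 7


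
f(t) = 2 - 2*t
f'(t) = -2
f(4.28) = -6.56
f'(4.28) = -2.00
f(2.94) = -3.88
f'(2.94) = -2.00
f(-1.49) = 4.98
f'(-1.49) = -2.00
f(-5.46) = 12.92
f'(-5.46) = -2.00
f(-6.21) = 14.42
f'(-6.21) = -2.00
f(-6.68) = 15.36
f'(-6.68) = -2.00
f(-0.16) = 2.32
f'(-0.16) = -2.00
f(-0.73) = 3.46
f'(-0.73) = -2.00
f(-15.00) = 32.00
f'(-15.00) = -2.00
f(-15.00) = 32.00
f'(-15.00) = -2.00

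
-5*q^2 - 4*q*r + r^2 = (-5*q + r)*(q + r)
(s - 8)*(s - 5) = s^2 - 13*s + 40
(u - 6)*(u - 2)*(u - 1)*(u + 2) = u^4 - 7*u^3 + 2*u^2 + 28*u - 24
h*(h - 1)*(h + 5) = h^3 + 4*h^2 - 5*h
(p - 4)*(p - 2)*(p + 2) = p^3 - 4*p^2 - 4*p + 16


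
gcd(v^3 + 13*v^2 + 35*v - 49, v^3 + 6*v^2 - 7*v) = v^2 + 6*v - 7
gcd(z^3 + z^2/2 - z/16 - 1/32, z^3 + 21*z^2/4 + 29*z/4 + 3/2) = z + 1/4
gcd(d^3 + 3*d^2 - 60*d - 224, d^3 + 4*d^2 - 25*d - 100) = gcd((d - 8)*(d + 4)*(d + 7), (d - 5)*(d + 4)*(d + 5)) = d + 4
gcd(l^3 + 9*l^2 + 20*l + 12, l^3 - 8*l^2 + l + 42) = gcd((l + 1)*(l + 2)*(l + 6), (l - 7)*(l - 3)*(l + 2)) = l + 2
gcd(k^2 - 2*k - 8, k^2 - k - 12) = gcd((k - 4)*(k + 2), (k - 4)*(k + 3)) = k - 4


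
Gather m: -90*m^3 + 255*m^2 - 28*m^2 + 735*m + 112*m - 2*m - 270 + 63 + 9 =-90*m^3 + 227*m^2 + 845*m - 198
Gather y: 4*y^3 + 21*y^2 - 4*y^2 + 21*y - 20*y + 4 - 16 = 4*y^3 + 17*y^2 + y - 12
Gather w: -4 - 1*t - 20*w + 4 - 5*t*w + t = w*(-5*t - 20)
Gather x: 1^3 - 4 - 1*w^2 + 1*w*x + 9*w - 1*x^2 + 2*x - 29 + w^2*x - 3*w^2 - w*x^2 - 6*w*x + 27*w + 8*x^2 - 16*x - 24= -4*w^2 + 36*w + x^2*(7 - w) + x*(w^2 - 5*w - 14) - 56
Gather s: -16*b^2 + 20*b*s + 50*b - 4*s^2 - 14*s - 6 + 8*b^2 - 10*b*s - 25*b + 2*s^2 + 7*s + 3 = -8*b^2 + 25*b - 2*s^2 + s*(10*b - 7) - 3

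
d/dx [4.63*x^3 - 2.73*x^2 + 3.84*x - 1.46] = 13.89*x^2 - 5.46*x + 3.84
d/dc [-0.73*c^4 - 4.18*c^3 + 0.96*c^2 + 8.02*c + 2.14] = -2.92*c^3 - 12.54*c^2 + 1.92*c + 8.02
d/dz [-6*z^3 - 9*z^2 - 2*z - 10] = -18*z^2 - 18*z - 2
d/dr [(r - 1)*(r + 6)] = 2*r + 5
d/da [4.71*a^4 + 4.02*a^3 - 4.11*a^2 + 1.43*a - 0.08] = 18.84*a^3 + 12.06*a^2 - 8.22*a + 1.43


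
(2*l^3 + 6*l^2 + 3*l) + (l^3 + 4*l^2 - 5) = 3*l^3 + 10*l^2 + 3*l - 5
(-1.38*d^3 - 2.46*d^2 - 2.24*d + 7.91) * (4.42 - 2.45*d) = 3.381*d^4 - 0.0725999999999996*d^3 - 5.3852*d^2 - 29.2803*d + 34.9622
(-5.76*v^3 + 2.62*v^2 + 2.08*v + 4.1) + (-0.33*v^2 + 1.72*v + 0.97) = -5.76*v^3 + 2.29*v^2 + 3.8*v + 5.07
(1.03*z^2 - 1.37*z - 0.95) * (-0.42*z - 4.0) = -0.4326*z^3 - 3.5446*z^2 + 5.879*z + 3.8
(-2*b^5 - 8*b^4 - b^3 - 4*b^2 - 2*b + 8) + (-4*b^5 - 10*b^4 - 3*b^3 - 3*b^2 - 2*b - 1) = -6*b^5 - 18*b^4 - 4*b^3 - 7*b^2 - 4*b + 7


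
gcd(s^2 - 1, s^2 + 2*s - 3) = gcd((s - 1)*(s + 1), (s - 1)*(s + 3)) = s - 1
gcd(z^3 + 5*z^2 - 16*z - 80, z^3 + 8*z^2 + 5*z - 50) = z + 5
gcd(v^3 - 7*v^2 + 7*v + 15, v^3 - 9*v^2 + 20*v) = v - 5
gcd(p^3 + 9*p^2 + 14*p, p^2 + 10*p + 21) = p + 7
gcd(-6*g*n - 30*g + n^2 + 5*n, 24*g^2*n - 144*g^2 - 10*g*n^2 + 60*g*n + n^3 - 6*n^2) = 6*g - n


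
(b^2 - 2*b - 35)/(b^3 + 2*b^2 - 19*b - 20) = (b - 7)/(b^2 - 3*b - 4)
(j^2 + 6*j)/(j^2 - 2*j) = (j + 6)/(j - 2)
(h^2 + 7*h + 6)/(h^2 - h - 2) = (h + 6)/(h - 2)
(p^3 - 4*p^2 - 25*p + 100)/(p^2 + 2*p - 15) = (p^2 - 9*p + 20)/(p - 3)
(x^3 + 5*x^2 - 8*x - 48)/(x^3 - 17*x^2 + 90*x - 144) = (x^2 + 8*x + 16)/(x^2 - 14*x + 48)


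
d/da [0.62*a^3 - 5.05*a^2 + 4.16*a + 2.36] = 1.86*a^2 - 10.1*a + 4.16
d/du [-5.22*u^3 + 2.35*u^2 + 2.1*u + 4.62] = -15.66*u^2 + 4.7*u + 2.1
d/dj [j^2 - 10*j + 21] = 2*j - 10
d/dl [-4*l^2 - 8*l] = -8*l - 8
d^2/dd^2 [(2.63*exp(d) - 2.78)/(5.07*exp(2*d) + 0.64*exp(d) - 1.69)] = (67.603887*exp(4*d) - 294.372312*exp(3*d) + 108.146142*exp(2*d) - 93.573576*exp(d) + 4.504695)*exp(d)/(130.323843*exp(6*d) + 49.353408*exp(5*d) - 124.093827*exp(4*d) - 32.640128*exp(3*d) + 41.364609*exp(2*d) + 5.483712*exp(d) - 4.826809)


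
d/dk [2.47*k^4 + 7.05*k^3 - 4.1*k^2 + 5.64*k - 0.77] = 9.88*k^3 + 21.15*k^2 - 8.2*k + 5.64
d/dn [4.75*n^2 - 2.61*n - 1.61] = 9.5*n - 2.61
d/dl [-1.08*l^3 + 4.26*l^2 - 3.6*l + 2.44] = -3.24*l^2 + 8.52*l - 3.6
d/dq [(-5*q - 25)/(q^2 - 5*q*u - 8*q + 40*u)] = 5*(-q^2 + 5*q*u + 8*q - 40*u - (q + 5)*(-2*q + 5*u + 8))/(q^2 - 5*q*u - 8*q + 40*u)^2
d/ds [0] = 0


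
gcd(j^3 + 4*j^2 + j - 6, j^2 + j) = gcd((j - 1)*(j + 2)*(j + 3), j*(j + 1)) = 1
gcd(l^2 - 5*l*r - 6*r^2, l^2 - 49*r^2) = 1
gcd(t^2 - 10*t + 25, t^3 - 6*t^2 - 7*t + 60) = t - 5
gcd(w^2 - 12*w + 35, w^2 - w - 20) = w - 5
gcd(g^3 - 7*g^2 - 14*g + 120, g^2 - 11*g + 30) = g^2 - 11*g + 30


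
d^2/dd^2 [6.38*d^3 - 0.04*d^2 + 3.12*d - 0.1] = 38.28*d - 0.08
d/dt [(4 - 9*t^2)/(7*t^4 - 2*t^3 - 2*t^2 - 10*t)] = 2*(63*t^5 - 9*t^4 - 56*t^3 + 57*t^2 + 8*t + 20)/(t^2*(49*t^6 - 28*t^5 - 24*t^4 - 132*t^3 + 44*t^2 + 40*t + 100))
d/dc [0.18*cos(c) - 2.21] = -0.18*sin(c)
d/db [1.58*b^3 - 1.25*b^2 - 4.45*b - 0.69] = 4.74*b^2 - 2.5*b - 4.45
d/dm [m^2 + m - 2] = 2*m + 1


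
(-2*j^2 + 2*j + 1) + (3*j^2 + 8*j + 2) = j^2 + 10*j + 3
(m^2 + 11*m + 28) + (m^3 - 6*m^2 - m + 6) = m^3 - 5*m^2 + 10*m + 34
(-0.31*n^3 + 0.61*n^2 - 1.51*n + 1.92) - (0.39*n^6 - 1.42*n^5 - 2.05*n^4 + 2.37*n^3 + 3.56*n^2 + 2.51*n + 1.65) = -0.39*n^6 + 1.42*n^5 + 2.05*n^4 - 2.68*n^3 - 2.95*n^2 - 4.02*n + 0.27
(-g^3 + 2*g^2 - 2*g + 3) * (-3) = 3*g^3 - 6*g^2 + 6*g - 9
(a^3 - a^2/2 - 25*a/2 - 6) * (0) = 0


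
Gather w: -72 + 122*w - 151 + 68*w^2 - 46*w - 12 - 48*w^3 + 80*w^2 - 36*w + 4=-48*w^3 + 148*w^2 + 40*w - 231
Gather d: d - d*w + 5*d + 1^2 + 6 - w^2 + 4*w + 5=d*(6 - w) - w^2 + 4*w + 12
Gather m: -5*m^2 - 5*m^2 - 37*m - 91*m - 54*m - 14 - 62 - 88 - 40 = -10*m^2 - 182*m - 204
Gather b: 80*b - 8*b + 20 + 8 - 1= 72*b + 27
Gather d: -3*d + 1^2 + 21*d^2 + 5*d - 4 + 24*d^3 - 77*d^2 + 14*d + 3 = 24*d^3 - 56*d^2 + 16*d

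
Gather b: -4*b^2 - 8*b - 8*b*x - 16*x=-4*b^2 + b*(-8*x - 8) - 16*x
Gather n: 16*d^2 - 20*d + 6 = 16*d^2 - 20*d + 6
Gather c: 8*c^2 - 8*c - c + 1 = 8*c^2 - 9*c + 1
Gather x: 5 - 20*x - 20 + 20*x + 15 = 0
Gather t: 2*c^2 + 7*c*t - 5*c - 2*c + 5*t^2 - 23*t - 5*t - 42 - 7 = 2*c^2 - 7*c + 5*t^2 + t*(7*c - 28) - 49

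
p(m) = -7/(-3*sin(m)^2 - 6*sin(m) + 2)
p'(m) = -7*(6*sin(m)*cos(m) + 6*cos(m))/(-3*sin(m)^2 - 6*sin(m) + 2)^2 = -42*(sin(m) + 1)*cos(m)/(3*sin(m)^2 + 6*sin(m) - 2)^2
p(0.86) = 1.64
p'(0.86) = -2.64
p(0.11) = -5.36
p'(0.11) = -27.20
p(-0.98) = -1.42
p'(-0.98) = -0.16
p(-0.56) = -1.61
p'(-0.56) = -0.89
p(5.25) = -1.42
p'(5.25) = -0.12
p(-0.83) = -1.46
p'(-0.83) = -0.32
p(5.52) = -1.48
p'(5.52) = -0.42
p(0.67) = 2.43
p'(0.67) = -6.42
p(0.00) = -3.50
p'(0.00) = -10.50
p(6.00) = -2.03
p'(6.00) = -2.45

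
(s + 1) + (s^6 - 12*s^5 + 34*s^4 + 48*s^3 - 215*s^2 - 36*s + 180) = s^6 - 12*s^5 + 34*s^4 + 48*s^3 - 215*s^2 - 35*s + 181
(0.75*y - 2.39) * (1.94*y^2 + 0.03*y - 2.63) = 1.455*y^3 - 4.6141*y^2 - 2.0442*y + 6.2857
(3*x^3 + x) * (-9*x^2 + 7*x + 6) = -27*x^5 + 21*x^4 + 9*x^3 + 7*x^2 + 6*x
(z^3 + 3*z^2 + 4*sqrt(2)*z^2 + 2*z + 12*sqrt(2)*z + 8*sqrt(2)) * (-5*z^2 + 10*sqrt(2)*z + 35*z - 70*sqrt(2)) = -5*z^5 - 10*sqrt(2)*z^4 + 20*z^4 + 40*sqrt(2)*z^3 + 175*z^3 - 250*z^2 + 190*sqrt(2)*z^2 - 1520*z + 140*sqrt(2)*z - 1120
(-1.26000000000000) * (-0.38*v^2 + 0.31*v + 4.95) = 0.4788*v^2 - 0.3906*v - 6.237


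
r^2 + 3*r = r*(r + 3)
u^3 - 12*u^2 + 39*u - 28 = (u - 7)*(u - 4)*(u - 1)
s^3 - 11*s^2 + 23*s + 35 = (s - 7)*(s - 5)*(s + 1)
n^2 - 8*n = n*(n - 8)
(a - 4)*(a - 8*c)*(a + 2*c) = a^3 - 6*a^2*c - 4*a^2 - 16*a*c^2 + 24*a*c + 64*c^2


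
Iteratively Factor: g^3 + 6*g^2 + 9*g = (g)*(g^2 + 6*g + 9) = g*(g + 3)*(g + 3)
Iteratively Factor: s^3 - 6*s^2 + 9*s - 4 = (s - 1)*(s^2 - 5*s + 4) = (s - 1)^2*(s - 4)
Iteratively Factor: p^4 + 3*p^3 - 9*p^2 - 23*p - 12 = (p + 1)*(p^3 + 2*p^2 - 11*p - 12) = (p + 1)^2*(p^2 + p - 12) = (p + 1)^2*(p + 4)*(p - 3)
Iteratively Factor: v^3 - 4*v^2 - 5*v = (v)*(v^2 - 4*v - 5) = v*(v + 1)*(v - 5)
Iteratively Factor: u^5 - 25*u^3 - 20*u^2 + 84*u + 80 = (u - 5)*(u^4 + 5*u^3 - 20*u - 16) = (u - 5)*(u + 1)*(u^3 + 4*u^2 - 4*u - 16) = (u - 5)*(u + 1)*(u + 2)*(u^2 + 2*u - 8) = (u - 5)*(u - 2)*(u + 1)*(u + 2)*(u + 4)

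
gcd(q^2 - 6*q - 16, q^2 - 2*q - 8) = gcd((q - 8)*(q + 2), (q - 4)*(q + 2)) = q + 2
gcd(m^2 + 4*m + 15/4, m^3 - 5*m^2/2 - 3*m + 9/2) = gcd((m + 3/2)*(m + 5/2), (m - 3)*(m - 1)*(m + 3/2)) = m + 3/2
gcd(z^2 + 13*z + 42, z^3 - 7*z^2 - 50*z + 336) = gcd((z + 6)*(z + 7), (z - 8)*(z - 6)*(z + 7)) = z + 7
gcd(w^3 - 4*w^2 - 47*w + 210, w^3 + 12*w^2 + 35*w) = w + 7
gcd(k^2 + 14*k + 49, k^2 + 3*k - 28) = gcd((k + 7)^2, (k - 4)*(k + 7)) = k + 7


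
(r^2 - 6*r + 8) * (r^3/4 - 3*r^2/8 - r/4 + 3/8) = r^5/4 - 15*r^4/8 + 4*r^3 - 9*r^2/8 - 17*r/4 + 3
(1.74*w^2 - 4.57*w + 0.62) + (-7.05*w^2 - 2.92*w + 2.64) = -5.31*w^2 - 7.49*w + 3.26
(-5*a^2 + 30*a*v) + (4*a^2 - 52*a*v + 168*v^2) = -a^2 - 22*a*v + 168*v^2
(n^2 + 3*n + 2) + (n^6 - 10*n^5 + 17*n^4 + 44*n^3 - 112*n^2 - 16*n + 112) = n^6 - 10*n^5 + 17*n^4 + 44*n^3 - 111*n^2 - 13*n + 114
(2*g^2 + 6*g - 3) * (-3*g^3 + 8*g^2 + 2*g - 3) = -6*g^5 - 2*g^4 + 61*g^3 - 18*g^2 - 24*g + 9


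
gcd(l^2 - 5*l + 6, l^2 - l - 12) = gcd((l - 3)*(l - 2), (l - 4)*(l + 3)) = 1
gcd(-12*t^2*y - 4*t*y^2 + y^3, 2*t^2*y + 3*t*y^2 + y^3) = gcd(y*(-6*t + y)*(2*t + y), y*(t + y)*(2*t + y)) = 2*t*y + y^2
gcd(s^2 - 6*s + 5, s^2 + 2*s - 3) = s - 1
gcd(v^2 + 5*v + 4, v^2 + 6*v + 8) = v + 4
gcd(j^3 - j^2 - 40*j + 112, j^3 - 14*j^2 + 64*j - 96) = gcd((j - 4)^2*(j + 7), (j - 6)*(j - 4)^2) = j^2 - 8*j + 16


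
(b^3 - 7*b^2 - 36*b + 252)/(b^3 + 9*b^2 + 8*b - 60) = (b^2 - 13*b + 42)/(b^2 + 3*b - 10)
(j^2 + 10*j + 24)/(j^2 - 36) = (j + 4)/(j - 6)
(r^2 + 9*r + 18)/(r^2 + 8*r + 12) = (r + 3)/(r + 2)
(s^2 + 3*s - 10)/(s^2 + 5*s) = (s - 2)/s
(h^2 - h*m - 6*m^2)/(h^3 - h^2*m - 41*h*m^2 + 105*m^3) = (h + 2*m)/(h^2 + 2*h*m - 35*m^2)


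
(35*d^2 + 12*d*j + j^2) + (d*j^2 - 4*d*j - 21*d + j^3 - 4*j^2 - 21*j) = 35*d^2 + d*j^2 + 8*d*j - 21*d + j^3 - 3*j^2 - 21*j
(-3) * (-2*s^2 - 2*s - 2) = 6*s^2 + 6*s + 6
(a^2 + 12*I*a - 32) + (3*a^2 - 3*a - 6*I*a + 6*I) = 4*a^2 - 3*a + 6*I*a - 32 + 6*I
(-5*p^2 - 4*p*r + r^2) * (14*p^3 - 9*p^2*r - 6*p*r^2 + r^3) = -70*p^5 - 11*p^4*r + 80*p^3*r^2 + 10*p^2*r^3 - 10*p*r^4 + r^5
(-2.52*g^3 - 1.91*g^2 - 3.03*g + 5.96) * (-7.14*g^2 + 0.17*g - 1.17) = 17.9928*g^5 + 13.209*g^4 + 24.2579*g^3 - 40.8348*g^2 + 4.5583*g - 6.9732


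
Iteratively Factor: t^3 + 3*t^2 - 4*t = (t + 4)*(t^2 - t) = (t - 1)*(t + 4)*(t)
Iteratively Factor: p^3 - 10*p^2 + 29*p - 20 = (p - 4)*(p^2 - 6*p + 5) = (p - 4)*(p - 1)*(p - 5)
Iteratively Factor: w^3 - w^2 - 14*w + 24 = (w - 2)*(w^2 + w - 12) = (w - 2)*(w + 4)*(w - 3)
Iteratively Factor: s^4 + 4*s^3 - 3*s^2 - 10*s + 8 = (s - 1)*(s^3 + 5*s^2 + 2*s - 8) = (s - 1)*(s + 2)*(s^2 + 3*s - 4) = (s - 1)*(s + 2)*(s + 4)*(s - 1)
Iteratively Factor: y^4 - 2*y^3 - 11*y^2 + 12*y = (y + 3)*(y^3 - 5*y^2 + 4*y) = y*(y + 3)*(y^2 - 5*y + 4) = y*(y - 4)*(y + 3)*(y - 1)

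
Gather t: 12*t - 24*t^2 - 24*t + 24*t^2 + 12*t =0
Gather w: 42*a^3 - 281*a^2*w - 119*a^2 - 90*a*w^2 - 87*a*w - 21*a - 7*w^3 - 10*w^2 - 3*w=42*a^3 - 119*a^2 - 21*a - 7*w^3 + w^2*(-90*a - 10) + w*(-281*a^2 - 87*a - 3)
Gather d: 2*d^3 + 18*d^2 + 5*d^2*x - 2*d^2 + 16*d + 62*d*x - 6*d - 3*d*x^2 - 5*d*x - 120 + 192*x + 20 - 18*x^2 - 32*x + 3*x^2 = 2*d^3 + d^2*(5*x + 16) + d*(-3*x^2 + 57*x + 10) - 15*x^2 + 160*x - 100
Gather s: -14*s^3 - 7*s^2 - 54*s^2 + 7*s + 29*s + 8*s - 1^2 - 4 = -14*s^3 - 61*s^2 + 44*s - 5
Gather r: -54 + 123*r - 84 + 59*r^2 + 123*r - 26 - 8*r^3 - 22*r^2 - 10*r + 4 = -8*r^3 + 37*r^2 + 236*r - 160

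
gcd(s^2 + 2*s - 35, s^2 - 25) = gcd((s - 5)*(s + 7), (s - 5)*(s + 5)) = s - 5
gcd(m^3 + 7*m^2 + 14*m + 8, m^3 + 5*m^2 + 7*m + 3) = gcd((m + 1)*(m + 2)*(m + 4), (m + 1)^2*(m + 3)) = m + 1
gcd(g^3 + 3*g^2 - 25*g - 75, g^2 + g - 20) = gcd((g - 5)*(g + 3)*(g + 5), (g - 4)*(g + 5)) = g + 5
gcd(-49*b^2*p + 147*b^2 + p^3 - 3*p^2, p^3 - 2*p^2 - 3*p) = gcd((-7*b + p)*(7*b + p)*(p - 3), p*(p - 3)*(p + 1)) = p - 3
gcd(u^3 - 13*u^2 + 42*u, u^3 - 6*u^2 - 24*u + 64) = 1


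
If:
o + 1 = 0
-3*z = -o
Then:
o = -1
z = -1/3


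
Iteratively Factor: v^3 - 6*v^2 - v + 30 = (v - 5)*(v^2 - v - 6) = (v - 5)*(v - 3)*(v + 2)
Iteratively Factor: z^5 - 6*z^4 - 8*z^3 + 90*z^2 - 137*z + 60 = (z - 1)*(z^4 - 5*z^3 - 13*z^2 + 77*z - 60) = (z - 1)*(z + 4)*(z^3 - 9*z^2 + 23*z - 15) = (z - 3)*(z - 1)*(z + 4)*(z^2 - 6*z + 5) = (z - 5)*(z - 3)*(z - 1)*(z + 4)*(z - 1)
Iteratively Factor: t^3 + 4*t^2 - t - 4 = (t - 1)*(t^2 + 5*t + 4) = (t - 1)*(t + 1)*(t + 4)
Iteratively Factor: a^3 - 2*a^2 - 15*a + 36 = (a - 3)*(a^2 + a - 12) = (a - 3)^2*(a + 4)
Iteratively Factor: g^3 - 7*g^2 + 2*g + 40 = (g + 2)*(g^2 - 9*g + 20) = (g - 4)*(g + 2)*(g - 5)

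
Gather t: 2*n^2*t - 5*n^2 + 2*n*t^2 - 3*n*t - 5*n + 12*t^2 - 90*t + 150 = -5*n^2 - 5*n + t^2*(2*n + 12) + t*(2*n^2 - 3*n - 90) + 150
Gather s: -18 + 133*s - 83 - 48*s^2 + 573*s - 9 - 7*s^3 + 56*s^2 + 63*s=-7*s^3 + 8*s^2 + 769*s - 110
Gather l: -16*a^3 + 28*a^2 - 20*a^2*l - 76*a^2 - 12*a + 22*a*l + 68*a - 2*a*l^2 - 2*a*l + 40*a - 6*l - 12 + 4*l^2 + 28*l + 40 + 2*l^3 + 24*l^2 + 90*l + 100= -16*a^3 - 48*a^2 + 96*a + 2*l^3 + l^2*(28 - 2*a) + l*(-20*a^2 + 20*a + 112) + 128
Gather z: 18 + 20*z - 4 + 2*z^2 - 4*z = 2*z^2 + 16*z + 14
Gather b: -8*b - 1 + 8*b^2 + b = 8*b^2 - 7*b - 1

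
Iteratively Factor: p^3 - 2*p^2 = (p)*(p^2 - 2*p) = p*(p - 2)*(p)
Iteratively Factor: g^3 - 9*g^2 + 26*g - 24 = (g - 3)*(g^2 - 6*g + 8) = (g - 4)*(g - 3)*(g - 2)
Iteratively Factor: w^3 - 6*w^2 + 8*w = (w)*(w^2 - 6*w + 8) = w*(w - 2)*(w - 4)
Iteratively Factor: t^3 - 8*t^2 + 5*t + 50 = (t + 2)*(t^2 - 10*t + 25) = (t - 5)*(t + 2)*(t - 5)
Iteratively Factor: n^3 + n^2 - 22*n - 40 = (n + 4)*(n^2 - 3*n - 10) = (n - 5)*(n + 4)*(n + 2)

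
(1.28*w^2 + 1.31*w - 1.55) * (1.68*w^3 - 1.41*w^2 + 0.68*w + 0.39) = 2.1504*w^5 + 0.396*w^4 - 3.5807*w^3 + 3.5755*w^2 - 0.5431*w - 0.6045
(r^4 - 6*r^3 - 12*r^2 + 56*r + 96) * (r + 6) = r^5 - 48*r^3 - 16*r^2 + 432*r + 576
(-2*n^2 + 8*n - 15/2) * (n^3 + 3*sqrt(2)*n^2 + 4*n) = -2*n^5 - 6*sqrt(2)*n^4 + 8*n^4 - 31*n^3/2 + 24*sqrt(2)*n^3 - 45*sqrt(2)*n^2/2 + 32*n^2 - 30*n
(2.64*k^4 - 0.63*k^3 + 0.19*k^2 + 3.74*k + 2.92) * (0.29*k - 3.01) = 0.7656*k^5 - 8.1291*k^4 + 1.9514*k^3 + 0.5127*k^2 - 10.4106*k - 8.7892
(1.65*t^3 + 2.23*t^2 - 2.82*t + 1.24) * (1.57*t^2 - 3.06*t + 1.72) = 2.5905*t^5 - 1.5479*t^4 - 8.4132*t^3 + 14.4116*t^2 - 8.6448*t + 2.1328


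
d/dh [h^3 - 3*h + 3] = 3*h^2 - 3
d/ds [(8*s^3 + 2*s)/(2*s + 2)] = (8*s^3 + 12*s^2 + 1)/(s^2 + 2*s + 1)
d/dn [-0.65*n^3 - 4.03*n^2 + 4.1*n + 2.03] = -1.95*n^2 - 8.06*n + 4.1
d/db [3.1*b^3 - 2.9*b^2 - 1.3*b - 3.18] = 9.3*b^2 - 5.8*b - 1.3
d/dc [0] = 0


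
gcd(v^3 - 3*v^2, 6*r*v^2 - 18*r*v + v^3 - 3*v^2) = v^2 - 3*v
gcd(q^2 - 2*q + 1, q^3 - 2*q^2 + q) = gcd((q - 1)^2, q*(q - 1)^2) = q^2 - 2*q + 1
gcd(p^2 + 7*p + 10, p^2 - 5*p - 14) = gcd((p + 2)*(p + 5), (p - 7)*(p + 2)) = p + 2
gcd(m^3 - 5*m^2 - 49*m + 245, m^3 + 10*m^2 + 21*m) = m + 7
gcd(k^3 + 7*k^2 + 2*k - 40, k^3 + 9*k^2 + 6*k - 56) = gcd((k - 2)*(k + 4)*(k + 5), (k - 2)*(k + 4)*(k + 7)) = k^2 + 2*k - 8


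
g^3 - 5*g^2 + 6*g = g*(g - 3)*(g - 2)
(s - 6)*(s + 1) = s^2 - 5*s - 6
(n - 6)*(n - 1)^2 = n^3 - 8*n^2 + 13*n - 6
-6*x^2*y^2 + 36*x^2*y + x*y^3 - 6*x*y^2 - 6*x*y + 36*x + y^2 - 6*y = (-6*x + y)*(y - 6)*(x*y + 1)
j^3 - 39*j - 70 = (j - 7)*(j + 2)*(j + 5)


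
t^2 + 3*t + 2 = (t + 1)*(t + 2)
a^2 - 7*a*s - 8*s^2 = (a - 8*s)*(a + s)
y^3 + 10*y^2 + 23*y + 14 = (y + 1)*(y + 2)*(y + 7)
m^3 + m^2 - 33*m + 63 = (m - 3)^2*(m + 7)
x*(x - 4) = x^2 - 4*x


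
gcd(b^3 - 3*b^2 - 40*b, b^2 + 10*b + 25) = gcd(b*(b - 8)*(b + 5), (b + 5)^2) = b + 5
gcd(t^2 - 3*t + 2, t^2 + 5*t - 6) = t - 1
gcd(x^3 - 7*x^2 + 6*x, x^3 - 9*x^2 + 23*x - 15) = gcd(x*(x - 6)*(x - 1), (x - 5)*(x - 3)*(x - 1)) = x - 1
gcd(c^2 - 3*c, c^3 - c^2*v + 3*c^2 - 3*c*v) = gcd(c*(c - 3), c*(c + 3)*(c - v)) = c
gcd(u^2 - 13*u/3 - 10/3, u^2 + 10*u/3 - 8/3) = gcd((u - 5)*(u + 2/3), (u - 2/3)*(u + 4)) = 1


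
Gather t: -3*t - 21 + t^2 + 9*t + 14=t^2 + 6*t - 7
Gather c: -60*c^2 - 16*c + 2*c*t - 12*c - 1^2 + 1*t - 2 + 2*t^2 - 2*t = -60*c^2 + c*(2*t - 28) + 2*t^2 - t - 3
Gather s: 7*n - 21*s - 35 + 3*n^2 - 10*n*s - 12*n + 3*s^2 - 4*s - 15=3*n^2 - 5*n + 3*s^2 + s*(-10*n - 25) - 50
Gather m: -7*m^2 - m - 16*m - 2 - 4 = -7*m^2 - 17*m - 6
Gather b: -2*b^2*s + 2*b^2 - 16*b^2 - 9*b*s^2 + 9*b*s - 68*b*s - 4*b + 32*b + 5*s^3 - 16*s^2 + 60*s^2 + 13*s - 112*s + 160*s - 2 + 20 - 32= b^2*(-2*s - 14) + b*(-9*s^2 - 59*s + 28) + 5*s^3 + 44*s^2 + 61*s - 14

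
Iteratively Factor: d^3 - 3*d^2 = (d - 3)*(d^2) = d*(d - 3)*(d)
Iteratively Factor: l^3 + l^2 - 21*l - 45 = (l + 3)*(l^2 - 2*l - 15) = (l + 3)^2*(l - 5)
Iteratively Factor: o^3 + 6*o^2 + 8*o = (o + 4)*(o^2 + 2*o) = (o + 2)*(o + 4)*(o)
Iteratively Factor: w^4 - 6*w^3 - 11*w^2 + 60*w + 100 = (w + 2)*(w^3 - 8*w^2 + 5*w + 50) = (w - 5)*(w + 2)*(w^2 - 3*w - 10) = (w - 5)*(w + 2)^2*(w - 5)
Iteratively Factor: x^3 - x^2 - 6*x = (x + 2)*(x^2 - 3*x) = (x - 3)*(x + 2)*(x)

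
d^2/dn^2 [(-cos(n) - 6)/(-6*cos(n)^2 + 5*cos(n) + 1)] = (-81*(1 - cos(2*n))^2*cos(n) - 447*(1 - cos(2*n))^2/2 - 565*cos(n) - 781*cos(2*n)/2 + 72*cos(3*n) + 18*cos(5*n) + 1731/2)/((cos(n) - 1)^3*(6*cos(n) + 1)^3)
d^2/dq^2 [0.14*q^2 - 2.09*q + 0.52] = 0.280000000000000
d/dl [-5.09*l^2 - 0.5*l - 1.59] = -10.18*l - 0.5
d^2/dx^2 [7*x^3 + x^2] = 42*x + 2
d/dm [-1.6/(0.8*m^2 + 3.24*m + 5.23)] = (2.56*m + 5.184)/(0.8*m^2 + 3.24*m + 5.23)^2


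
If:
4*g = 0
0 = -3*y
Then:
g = 0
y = 0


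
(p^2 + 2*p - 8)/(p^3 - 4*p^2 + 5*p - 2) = (p + 4)/(p^2 - 2*p + 1)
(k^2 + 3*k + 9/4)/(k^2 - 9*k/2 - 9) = (k + 3/2)/(k - 6)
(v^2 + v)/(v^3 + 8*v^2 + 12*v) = (v + 1)/(v^2 + 8*v + 12)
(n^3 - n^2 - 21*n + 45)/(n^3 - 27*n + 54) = (n + 5)/(n + 6)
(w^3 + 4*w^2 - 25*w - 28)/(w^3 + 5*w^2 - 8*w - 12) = (w^2 + 3*w - 28)/(w^2 + 4*w - 12)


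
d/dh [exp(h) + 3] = exp(h)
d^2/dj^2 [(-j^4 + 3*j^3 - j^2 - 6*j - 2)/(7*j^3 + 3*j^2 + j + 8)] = 4*(-57*j^6 - 393*j^5 - 1014*j^4 - 43*j^3 + 840*j^2 + 663*j + 15)/(343*j^9 + 441*j^8 + 336*j^7 + 1329*j^6 + 1056*j^5 + 561*j^4 + 1489*j^3 + 600*j^2 + 192*j + 512)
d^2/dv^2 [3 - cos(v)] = cos(v)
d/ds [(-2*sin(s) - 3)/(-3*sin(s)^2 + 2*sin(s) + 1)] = 2*(-3*sin(s)^2 - 9*sin(s) + 2)*cos(s)/((sin(s) - 1)^2*(3*sin(s) + 1)^2)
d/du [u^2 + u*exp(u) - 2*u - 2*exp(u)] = u*exp(u) + 2*u - exp(u) - 2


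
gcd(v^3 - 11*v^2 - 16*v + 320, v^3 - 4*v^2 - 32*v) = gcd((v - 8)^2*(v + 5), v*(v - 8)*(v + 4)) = v - 8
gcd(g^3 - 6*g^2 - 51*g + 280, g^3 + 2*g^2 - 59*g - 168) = g^2 - g - 56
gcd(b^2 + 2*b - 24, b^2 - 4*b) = b - 4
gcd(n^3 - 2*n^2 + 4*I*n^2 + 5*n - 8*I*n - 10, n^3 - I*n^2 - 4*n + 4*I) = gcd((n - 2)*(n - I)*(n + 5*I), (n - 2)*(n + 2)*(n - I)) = n^2 + n*(-2 - I) + 2*I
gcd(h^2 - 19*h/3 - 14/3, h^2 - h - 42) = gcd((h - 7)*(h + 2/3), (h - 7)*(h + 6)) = h - 7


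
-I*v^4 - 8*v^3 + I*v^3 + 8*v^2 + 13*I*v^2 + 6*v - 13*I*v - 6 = (v - 6*I)*(v - I)^2*(-I*v + I)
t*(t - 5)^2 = t^3 - 10*t^2 + 25*t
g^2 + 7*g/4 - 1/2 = (g - 1/4)*(g + 2)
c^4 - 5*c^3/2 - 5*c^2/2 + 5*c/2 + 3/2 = (c - 3)*(c - 1)*(c + 1/2)*(c + 1)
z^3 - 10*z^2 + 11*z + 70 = (z - 7)*(z - 5)*(z + 2)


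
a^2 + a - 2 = (a - 1)*(a + 2)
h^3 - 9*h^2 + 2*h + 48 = (h - 8)*(h - 3)*(h + 2)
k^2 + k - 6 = (k - 2)*(k + 3)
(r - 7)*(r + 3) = r^2 - 4*r - 21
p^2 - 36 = (p - 6)*(p + 6)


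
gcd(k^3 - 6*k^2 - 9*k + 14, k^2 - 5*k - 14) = k^2 - 5*k - 14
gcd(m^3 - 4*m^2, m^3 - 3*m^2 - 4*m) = m^2 - 4*m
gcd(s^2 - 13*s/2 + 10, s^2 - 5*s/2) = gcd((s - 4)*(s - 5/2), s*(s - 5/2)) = s - 5/2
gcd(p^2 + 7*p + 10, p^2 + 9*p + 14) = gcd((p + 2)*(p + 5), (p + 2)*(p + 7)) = p + 2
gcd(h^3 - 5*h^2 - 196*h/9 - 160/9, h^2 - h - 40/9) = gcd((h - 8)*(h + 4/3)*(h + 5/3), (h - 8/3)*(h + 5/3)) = h + 5/3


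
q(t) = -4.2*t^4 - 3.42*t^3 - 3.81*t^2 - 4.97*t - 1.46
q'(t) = -16.8*t^3 - 10.26*t^2 - 7.62*t - 4.97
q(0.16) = -2.37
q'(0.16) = -6.52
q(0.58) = -6.77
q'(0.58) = -16.12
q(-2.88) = -226.00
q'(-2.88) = 333.19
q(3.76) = -1095.27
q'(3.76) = -1071.72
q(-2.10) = -57.83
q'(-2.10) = 121.37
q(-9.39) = -30111.33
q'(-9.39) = 13071.26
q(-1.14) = -2.77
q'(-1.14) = 15.27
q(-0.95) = -0.67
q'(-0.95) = 7.41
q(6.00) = -6350.36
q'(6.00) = -4048.85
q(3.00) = -483.20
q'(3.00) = -573.77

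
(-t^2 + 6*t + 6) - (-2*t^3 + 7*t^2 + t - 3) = 2*t^3 - 8*t^2 + 5*t + 9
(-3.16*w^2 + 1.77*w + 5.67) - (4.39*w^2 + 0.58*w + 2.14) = -7.55*w^2 + 1.19*w + 3.53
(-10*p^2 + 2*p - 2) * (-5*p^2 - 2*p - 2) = 50*p^4 + 10*p^3 + 26*p^2 + 4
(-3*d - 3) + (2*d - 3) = -d - 6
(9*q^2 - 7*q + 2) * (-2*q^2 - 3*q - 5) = -18*q^4 - 13*q^3 - 28*q^2 + 29*q - 10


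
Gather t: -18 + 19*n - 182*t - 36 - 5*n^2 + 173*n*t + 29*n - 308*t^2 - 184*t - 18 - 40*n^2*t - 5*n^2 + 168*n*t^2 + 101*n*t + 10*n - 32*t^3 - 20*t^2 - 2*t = -10*n^2 + 58*n - 32*t^3 + t^2*(168*n - 328) + t*(-40*n^2 + 274*n - 368) - 72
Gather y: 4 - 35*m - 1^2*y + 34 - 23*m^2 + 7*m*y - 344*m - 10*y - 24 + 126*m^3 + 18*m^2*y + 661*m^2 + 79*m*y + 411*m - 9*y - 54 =126*m^3 + 638*m^2 + 32*m + y*(18*m^2 + 86*m - 20) - 40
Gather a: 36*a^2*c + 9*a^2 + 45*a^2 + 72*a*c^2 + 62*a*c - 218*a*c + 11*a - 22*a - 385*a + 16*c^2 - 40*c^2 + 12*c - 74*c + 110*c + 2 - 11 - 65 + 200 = a^2*(36*c + 54) + a*(72*c^2 - 156*c - 396) - 24*c^2 + 48*c + 126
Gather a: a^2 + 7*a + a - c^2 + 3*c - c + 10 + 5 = a^2 + 8*a - c^2 + 2*c + 15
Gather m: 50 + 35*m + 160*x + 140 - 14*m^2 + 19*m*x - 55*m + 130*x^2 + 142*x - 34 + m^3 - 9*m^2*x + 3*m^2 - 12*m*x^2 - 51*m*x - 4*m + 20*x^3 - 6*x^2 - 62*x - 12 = m^3 + m^2*(-9*x - 11) + m*(-12*x^2 - 32*x - 24) + 20*x^3 + 124*x^2 + 240*x + 144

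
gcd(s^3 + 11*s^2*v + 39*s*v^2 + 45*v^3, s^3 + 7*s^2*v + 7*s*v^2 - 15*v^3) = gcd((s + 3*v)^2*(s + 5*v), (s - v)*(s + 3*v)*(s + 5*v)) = s^2 + 8*s*v + 15*v^2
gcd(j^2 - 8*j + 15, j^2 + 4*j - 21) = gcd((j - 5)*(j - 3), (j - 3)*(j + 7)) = j - 3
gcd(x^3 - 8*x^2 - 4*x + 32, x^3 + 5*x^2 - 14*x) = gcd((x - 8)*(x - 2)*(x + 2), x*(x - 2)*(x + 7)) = x - 2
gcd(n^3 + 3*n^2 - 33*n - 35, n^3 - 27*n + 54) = 1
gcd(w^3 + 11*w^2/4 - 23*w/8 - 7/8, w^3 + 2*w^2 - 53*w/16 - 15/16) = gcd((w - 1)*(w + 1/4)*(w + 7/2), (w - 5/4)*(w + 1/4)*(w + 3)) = w + 1/4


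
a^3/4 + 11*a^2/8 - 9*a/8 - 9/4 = (a/4 + 1/4)*(a - 3/2)*(a + 6)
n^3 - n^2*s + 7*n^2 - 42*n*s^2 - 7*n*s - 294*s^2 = (n + 7)*(n - 7*s)*(n + 6*s)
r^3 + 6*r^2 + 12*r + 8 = (r + 2)^3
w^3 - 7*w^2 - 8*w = w*(w - 8)*(w + 1)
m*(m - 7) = m^2 - 7*m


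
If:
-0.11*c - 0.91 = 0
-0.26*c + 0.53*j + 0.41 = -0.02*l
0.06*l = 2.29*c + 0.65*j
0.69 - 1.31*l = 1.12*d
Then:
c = -8.27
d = 306.22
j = 5.03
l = -261.28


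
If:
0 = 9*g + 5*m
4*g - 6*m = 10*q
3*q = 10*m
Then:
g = 0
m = 0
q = 0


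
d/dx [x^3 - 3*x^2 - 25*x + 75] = 3*x^2 - 6*x - 25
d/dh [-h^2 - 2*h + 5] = -2*h - 2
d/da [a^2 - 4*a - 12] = 2*a - 4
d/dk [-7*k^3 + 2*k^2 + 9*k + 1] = -21*k^2 + 4*k + 9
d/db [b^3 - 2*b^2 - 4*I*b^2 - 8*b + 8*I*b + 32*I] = 3*b^2 - 4*b - 8*I*b - 8 + 8*I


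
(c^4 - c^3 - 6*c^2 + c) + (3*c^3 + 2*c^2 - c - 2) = c^4 + 2*c^3 - 4*c^2 - 2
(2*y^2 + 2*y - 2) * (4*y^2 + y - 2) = 8*y^4 + 10*y^3 - 10*y^2 - 6*y + 4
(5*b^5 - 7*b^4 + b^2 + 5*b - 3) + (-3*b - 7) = 5*b^5 - 7*b^4 + b^2 + 2*b - 10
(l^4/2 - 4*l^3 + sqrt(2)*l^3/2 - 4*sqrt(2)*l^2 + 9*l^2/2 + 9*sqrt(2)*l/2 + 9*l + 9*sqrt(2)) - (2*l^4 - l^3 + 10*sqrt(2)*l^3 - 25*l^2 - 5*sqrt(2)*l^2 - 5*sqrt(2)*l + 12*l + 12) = -3*l^4/2 - 19*sqrt(2)*l^3/2 - 3*l^3 + sqrt(2)*l^2 + 59*l^2/2 - 3*l + 19*sqrt(2)*l/2 - 12 + 9*sqrt(2)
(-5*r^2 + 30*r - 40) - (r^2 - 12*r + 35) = -6*r^2 + 42*r - 75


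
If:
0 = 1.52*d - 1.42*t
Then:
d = 0.934210526315789*t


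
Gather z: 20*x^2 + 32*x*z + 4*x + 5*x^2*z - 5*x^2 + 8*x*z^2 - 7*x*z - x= 15*x^2 + 8*x*z^2 + 3*x + z*(5*x^2 + 25*x)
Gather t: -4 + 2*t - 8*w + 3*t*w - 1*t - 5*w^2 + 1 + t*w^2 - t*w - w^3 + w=t*(w^2 + 2*w + 1) - w^3 - 5*w^2 - 7*w - 3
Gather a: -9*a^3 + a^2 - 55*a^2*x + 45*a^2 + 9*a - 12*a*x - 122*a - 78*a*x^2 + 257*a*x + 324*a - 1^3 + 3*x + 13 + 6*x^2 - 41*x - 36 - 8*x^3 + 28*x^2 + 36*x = -9*a^3 + a^2*(46 - 55*x) + a*(-78*x^2 + 245*x + 211) - 8*x^3 + 34*x^2 - 2*x - 24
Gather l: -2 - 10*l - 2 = -10*l - 4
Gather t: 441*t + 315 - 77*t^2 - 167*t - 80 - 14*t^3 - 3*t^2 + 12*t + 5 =-14*t^3 - 80*t^2 + 286*t + 240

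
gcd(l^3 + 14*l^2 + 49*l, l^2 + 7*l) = l^2 + 7*l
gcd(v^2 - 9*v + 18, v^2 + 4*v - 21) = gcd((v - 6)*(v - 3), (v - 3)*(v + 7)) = v - 3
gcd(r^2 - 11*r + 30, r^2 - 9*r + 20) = r - 5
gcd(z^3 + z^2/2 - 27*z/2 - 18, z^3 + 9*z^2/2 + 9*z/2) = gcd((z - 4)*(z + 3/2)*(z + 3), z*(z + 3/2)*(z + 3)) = z^2 + 9*z/2 + 9/2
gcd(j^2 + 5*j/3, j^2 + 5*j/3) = j^2 + 5*j/3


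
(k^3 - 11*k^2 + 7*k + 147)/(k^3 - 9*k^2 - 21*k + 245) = (k + 3)/(k + 5)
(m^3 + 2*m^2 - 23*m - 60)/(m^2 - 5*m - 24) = (m^2 - m - 20)/(m - 8)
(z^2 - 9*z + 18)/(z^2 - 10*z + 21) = (z - 6)/(z - 7)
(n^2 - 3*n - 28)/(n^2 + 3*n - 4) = (n - 7)/(n - 1)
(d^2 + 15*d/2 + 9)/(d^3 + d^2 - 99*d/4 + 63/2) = 2*(2*d + 3)/(4*d^2 - 20*d + 21)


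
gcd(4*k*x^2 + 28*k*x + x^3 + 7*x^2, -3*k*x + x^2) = x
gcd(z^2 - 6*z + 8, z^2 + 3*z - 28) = z - 4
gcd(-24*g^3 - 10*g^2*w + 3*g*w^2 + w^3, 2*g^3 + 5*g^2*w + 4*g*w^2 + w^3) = 2*g + w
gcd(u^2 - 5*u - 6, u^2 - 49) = 1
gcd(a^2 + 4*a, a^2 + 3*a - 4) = a + 4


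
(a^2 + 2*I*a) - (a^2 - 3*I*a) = 5*I*a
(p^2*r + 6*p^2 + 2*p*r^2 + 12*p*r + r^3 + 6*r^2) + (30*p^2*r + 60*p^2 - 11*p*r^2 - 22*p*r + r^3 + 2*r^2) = 31*p^2*r + 66*p^2 - 9*p*r^2 - 10*p*r + 2*r^3 + 8*r^2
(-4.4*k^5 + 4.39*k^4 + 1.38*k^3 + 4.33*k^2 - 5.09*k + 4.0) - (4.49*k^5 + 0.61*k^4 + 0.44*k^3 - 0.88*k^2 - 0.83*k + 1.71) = -8.89*k^5 + 3.78*k^4 + 0.94*k^3 + 5.21*k^2 - 4.26*k + 2.29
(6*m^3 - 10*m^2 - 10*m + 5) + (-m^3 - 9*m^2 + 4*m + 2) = 5*m^3 - 19*m^2 - 6*m + 7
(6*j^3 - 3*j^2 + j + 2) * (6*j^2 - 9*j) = 36*j^5 - 72*j^4 + 33*j^3 + 3*j^2 - 18*j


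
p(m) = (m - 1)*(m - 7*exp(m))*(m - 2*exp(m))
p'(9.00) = 15620582309.46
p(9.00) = 7348666393.00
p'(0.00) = -5.00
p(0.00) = -14.00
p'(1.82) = 1184.63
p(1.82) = 357.11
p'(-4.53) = 69.15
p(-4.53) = -115.92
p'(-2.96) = 29.71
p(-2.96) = -40.31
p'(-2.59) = 22.71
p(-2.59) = -30.64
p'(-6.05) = 121.28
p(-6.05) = -258.95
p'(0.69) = 18.21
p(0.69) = -13.56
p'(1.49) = 441.20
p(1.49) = 106.99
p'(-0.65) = -0.44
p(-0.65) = -12.03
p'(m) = (1 - 7*exp(m))*(m - 1)*(m - 2*exp(m)) + (1 - 2*exp(m))*(m - 1)*(m - 7*exp(m)) + (m - 7*exp(m))*(m - 2*exp(m))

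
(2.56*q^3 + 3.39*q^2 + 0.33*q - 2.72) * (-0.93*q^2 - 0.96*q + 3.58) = -2.3808*q^5 - 5.6103*q^4 + 5.6035*q^3 + 14.349*q^2 + 3.7926*q - 9.7376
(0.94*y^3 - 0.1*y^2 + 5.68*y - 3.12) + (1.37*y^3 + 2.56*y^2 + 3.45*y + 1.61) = 2.31*y^3 + 2.46*y^2 + 9.13*y - 1.51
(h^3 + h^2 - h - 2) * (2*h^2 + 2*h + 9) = 2*h^5 + 4*h^4 + 9*h^3 + 3*h^2 - 13*h - 18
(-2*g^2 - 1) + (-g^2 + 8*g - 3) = -3*g^2 + 8*g - 4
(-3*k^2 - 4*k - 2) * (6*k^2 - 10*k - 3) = -18*k^4 + 6*k^3 + 37*k^2 + 32*k + 6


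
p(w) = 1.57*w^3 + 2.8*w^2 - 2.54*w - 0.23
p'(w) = 4.71*w^2 + 5.6*w - 2.54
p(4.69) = 211.41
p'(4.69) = 127.33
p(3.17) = 69.87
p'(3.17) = 62.54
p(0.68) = -0.17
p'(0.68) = 3.45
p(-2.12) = 2.78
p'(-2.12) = 6.76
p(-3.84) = -38.09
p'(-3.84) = 45.41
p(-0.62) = 2.05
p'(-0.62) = -4.20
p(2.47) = 34.24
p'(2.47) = 40.03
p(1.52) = 7.89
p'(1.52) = 16.85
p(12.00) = 3085.45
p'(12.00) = 742.90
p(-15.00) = -4630.88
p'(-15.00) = 973.21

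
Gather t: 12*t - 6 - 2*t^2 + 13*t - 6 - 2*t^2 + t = -4*t^2 + 26*t - 12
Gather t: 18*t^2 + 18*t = 18*t^2 + 18*t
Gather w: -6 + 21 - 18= -3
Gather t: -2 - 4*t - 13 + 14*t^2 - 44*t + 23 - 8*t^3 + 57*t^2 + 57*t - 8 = -8*t^3 + 71*t^2 + 9*t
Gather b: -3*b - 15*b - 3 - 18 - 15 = -18*b - 36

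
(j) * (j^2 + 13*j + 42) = j^3 + 13*j^2 + 42*j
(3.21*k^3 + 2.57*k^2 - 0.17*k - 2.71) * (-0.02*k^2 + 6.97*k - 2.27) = -0.0642*k^5 + 22.3223*k^4 + 10.6296*k^3 - 6.9646*k^2 - 18.5028*k + 6.1517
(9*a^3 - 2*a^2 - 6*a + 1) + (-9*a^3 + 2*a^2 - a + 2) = 3 - 7*a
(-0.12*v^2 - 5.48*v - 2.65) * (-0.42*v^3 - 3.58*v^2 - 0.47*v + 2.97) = 0.0504*v^5 + 2.7312*v^4 + 20.7878*v^3 + 11.7062*v^2 - 15.0301*v - 7.8705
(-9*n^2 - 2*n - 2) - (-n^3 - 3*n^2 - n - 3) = n^3 - 6*n^2 - n + 1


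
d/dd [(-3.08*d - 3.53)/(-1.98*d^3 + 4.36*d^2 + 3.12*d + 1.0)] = (-12.1968*d^3 - 7.5394*d^2 + 30.7816*d + 7.9336)/(3.9204*d^6 - 17.2656*d^5 + 6.6544*d^4 + 23.2464*d^3 + 18.4544*d^2 + 6.24*d + 1.0)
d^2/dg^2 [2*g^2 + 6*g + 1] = 4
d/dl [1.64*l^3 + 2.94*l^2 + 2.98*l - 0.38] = 4.92*l^2 + 5.88*l + 2.98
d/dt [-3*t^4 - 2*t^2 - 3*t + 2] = -12*t^3 - 4*t - 3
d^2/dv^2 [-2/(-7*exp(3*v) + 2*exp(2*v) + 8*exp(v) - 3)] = 2*((-63*exp(2*v) + 8*exp(v) + 8)*(7*exp(3*v) - 2*exp(2*v) - 8*exp(v) + 3) + 2*(-21*exp(2*v) + 4*exp(v) + 8)^2*exp(v))*exp(v)/(7*exp(3*v) - 2*exp(2*v) - 8*exp(v) + 3)^3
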